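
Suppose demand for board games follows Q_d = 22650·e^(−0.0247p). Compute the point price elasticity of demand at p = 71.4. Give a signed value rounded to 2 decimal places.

dQ_d/dp = −0.0247·Q_d = -95.9074. At p = 71.4, Q_d = 3882.89.
Ed = (dQ_d/dp)·(p/Q_d) = (-95.9074) × (71.4/3882.89) = -1.7635…

-1.76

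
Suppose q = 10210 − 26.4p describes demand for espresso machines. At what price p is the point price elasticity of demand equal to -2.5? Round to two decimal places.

276.24

Ed = −26.4p/(10210 − 26.4p). Set this equal to -2.5:
26.4p = 2.5·(10210 − 26.4p) ⇒ 26.4p(1 + 2.5) = 2.5·10210
p = 2.5·10210 / (26.4·3.5) = 276.2445…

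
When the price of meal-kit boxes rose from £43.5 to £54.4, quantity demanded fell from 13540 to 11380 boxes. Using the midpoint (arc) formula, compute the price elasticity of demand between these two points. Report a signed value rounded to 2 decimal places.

-0.78

%ΔQ = (11380 − 13540) / [(13540 + 11380)/2] = -2160/12460 = -0.173354…
%ΔP = (54.4 − 43.5) / [(43.5 + 54.4)/2] = 10.9/48.95 = 0.222676…
Arc Ed = %ΔQ / %ΔP = (-2160/12460) / (10.9/48.95) = -0.7785…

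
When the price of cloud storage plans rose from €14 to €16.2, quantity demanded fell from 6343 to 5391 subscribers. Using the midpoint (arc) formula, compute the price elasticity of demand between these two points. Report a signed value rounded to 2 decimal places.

-1.11

%ΔQ = (5391 − 6343) / [(6343 + 5391)/2] = -952/5867 = -0.162263…
%ΔP = (16.2 − 14) / [(14 + 16.2)/2] = 2.2/15.1 = 0.145695…
Arc Ed = %ΔQ / %ΔP = (-952/5867) / (2.2/15.1) = -1.1137…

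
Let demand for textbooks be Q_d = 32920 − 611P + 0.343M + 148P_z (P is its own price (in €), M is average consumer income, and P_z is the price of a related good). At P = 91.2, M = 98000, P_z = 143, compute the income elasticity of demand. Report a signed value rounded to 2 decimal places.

1.05

At the given values, Q_d = 32920 − 611(91.2) + 0.343(98000) + 148(143) = 31974.8.
∂Q_d/∂M = 0.343.
E = (0.343) × (98000/31974.8) = 1.0512…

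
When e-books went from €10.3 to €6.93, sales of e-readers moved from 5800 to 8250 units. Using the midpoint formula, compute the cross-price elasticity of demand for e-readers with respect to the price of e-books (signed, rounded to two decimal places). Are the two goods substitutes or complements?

-0.89; complements

%ΔQ_{e-readers} = (8250 − 5800)/avg = 2450/7025 = 0.348754…
%ΔP_{e-books} = (6.93 − 10.3)/avg = -3.37/8.615 = -0.391178…
E_cross = (2450/7025) / (-3.37/8.615) = -0.8915…
E_cross < 0 ⇒ the goods are complements.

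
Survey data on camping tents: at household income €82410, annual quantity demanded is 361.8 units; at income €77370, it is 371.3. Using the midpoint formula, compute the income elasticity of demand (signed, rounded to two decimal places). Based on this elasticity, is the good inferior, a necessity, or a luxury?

%ΔQ = (371.3 − 361.8)/[( 361.8 + 371.3)/2] = 9.5/366.55 = 0.025917…
%ΔIncome = (77370 − 82410)/[( 82410 + 77370)/2] = -5040/79890 = -0.063086…
E_income = (9.5/366.55) / (-5040/79890) = -0.4108…
E_income < 0 ⇒ inferior good.

-0.41; inferior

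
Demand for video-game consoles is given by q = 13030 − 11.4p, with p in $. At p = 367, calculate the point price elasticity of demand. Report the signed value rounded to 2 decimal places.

-0.47

dq/dp = −11.4. At p = 367, q = 13030 − 11.4(367) = 8846.2.
Ed = (dq/dp)·(p/q) = −11.4 × (367/8846.2) = -0.4729…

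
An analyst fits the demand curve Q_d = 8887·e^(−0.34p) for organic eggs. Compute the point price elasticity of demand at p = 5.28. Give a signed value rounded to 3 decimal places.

-1.795

dQ_d/dp = −0.34·Q_d = -501.867. At p = 5.28, Q_d = 1476.08.
Ed = (dQ_d/dp)·(p/Q_d) = (-501.867) × (5.28/1476.08) = -1.7952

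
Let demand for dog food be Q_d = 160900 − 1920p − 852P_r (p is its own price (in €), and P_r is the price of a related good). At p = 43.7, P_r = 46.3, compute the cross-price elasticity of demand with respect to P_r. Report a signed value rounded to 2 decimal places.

At the given values, Q_d = 160900 − 1920(43.7) − 852(46.3) = 37548.4.
∂Q_d/∂P_r = -852.
E = (-852) × (46.3/37548.4) = -1.0505…

-1.05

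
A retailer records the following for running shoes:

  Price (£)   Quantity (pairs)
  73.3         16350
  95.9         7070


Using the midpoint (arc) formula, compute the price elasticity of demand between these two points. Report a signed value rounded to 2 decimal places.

%ΔQ = (7070 − 16350) / [(16350 + 7070)/2] = -9280/11710 = -0.792485…
%ΔP = (95.9 − 73.3) / [(73.3 + 95.9)/2] = 22.6/84.6 = 0.267139…
Arc Ed = %ΔQ / %ΔP = (-9280/11710) / (22.6/84.6) = -2.9665…

-2.97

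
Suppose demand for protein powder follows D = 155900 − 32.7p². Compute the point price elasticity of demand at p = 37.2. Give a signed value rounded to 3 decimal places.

dD/dp = −2·32.7·p = -2432.88. At p = 37.2, D = 110648.432.
Ed = (dD/dp)·(p/D) = (-2432.88) × (37.2/110648.432) = -0.81793…

-0.818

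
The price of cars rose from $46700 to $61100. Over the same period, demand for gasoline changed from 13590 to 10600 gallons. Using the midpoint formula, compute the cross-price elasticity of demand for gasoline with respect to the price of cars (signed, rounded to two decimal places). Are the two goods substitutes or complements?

-0.93; complements

%ΔQ_{gasoline} = (10600 − 13590)/avg = -2990/12095 = -0.247209…
%ΔP_{cars} = (61100 − 46700)/avg = 14400/53900 = 0.267161…
E_cross = (-2990/12095) / (14400/53900) = -0.9253…
E_cross < 0 ⇒ the goods are complements.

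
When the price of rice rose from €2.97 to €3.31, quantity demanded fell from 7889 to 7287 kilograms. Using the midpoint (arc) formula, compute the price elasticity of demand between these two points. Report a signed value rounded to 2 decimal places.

-0.73

%ΔQ = (7287 − 7889) / [(7889 + 7287)/2] = -602/7588 = -0.079335…
%ΔP = (3.31 − 2.97) / [(2.97 + 3.31)/2] = 0.34/3.14 = 0.108280…
Arc Ed = %ΔQ / %ΔP = (-602/7588) / (0.34/3.14) = -0.7326…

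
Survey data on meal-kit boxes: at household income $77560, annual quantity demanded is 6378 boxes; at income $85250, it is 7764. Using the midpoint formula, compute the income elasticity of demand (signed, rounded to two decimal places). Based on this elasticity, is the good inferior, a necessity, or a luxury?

%ΔQ = (7764 − 6378)/[( 6378 + 7764)/2] = 1386/7071 = 0.196011…
%ΔIncome = (85250 − 77560)/[( 77560 + 85250)/2] = 7690/81405 = 0.094465…
E_income = (1386/7071) / (7690/81405) = 2.0749…
E_income > 1 ⇒ normal good, luxury.

2.07; luxury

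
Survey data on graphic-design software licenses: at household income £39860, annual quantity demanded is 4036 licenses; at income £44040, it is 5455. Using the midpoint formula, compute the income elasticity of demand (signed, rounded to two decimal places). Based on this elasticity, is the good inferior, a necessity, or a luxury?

%ΔQ = (5455 − 4036)/[( 4036 + 5455)/2] = 1419/4745.5 = 0.299020…
%ΔIncome = (44040 − 39860)/[( 39860 + 44040)/2] = 4180/41950 = 0.099642…
E_income = (1419/4745.5) / (4180/41950) = 3.0009…
E_income > 1 ⇒ normal good, luxury.

3.00; luxury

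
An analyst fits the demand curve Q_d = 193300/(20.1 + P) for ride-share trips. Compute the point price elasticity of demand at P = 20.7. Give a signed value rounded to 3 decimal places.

dQ_d/dP = −193300/(20.1 + P)² = -116.121. At P = 20.7, Q_d = 4737.75.
Ed = (dQ_d/dP)·(P/Q_d) = (-116.121) × (20.7/4737.75) = -0.50735…

-0.507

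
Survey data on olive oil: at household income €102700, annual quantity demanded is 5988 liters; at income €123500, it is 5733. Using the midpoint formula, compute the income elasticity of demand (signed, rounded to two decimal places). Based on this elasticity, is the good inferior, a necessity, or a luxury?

%ΔQ = (5733 − 5988)/[( 5988 + 5733)/2] = -255/5860.5 = -0.043511…
%ΔIncome = (123500 − 102700)/[( 102700 + 123500)/2] = 20800/113100 = 0.183908…
E_income = (-255/5860.5) / (20800/113100) = -0.2365…
E_income < 0 ⇒ inferior good.

-0.24; inferior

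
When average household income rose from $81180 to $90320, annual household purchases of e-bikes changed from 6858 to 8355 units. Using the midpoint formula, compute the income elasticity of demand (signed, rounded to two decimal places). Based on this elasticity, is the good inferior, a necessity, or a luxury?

1.85; luxury

%ΔQ = (8355 − 6858)/[( 6858 + 8355)/2] = 1497/7606.5 = 0.196805…
%ΔIncome = (90320 − 81180)/[( 81180 + 90320)/2] = 9140/85750 = 0.106588…
E_income = (1497/7606.5) / (9140/85750) = 1.8463…
E_income > 1 ⇒ normal good, luxury.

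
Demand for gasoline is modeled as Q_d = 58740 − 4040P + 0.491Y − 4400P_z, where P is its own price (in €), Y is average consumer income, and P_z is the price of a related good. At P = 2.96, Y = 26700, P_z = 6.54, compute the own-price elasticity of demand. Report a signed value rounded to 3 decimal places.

-0.384

At the given values, Q_d = 58740 − 4040(2.96) + 0.491(26700) − 4400(6.54) = 31115.3.
∂Q_d/∂P = −4040.
E = (-4040) × (2.96/31115.3) = -0.38432…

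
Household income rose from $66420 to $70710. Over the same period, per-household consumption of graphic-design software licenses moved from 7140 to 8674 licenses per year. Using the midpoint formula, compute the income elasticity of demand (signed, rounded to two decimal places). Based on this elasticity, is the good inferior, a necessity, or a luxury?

3.10; luxury

%ΔQ = (8674 − 7140)/[( 7140 + 8674)/2] = 1534/7907 = 0.194005…
%ΔIncome = (70710 − 66420)/[( 66420 + 70710)/2] = 4290/68565 = 0.062568…
E_income = (1534/7907) / (4290/68565) = 3.1006…
E_income > 1 ⇒ normal good, luxury.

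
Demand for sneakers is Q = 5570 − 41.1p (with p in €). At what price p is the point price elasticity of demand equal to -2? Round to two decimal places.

90.35

Ed = −41.1p/(5570 − 41.1p). Set this equal to -2:
41.1p = 2·(5570 − 41.1p) ⇒ 41.1p(1 + 2) = 2·5570
p = 2·5570 / (41.1·3) = 90.3487…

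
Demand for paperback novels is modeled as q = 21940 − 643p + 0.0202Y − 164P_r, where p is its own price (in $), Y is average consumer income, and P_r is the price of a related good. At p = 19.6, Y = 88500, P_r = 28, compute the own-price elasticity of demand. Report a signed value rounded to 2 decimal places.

-1.93

At the given values, q = 21940 − 643(19.6) + 0.0202(88500) − 164(28) = 6532.9.
∂q/∂p = −643.
E = (-643) × (19.6/6532.9) = -1.9291…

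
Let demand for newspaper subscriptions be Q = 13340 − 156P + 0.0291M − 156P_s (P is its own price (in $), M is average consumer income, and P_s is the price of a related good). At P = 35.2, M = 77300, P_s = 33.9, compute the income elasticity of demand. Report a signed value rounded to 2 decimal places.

At the given values, Q = 13340 − 156(35.2) + 0.0291(77300) − 156(33.9) = 4809.83.
∂Q/∂M = 0.0291.
E = (0.0291) × (77300/4809.83) = 0.4676…

0.47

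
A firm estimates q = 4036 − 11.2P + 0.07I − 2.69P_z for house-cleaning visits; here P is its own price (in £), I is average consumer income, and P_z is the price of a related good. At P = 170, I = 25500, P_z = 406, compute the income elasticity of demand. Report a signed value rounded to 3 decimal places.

0.632

At the given values, q = 4036 − 11.2(170) + 0.07(25500) − 2.69(406) = 2824.86.
∂q/∂I = 0.07.
E = (0.07) × (25500/2824.86) = 0.63188…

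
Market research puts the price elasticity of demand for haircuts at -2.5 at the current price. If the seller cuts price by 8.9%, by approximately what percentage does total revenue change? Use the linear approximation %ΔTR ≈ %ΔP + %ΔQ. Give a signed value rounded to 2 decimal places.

+13.35%

%ΔQ ≈ Ed × %ΔP = (-2.5) × (-8.9%) = +22.2500%
%ΔTR ≈ %ΔP + %ΔQ = (-8.9%) + (+22.2500%) = +13.3500%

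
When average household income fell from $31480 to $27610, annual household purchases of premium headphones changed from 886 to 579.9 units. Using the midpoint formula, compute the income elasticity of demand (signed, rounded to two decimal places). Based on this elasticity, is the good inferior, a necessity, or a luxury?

%ΔQ = (579.9 − 886)/[( 886 + 579.9)/2] = -306.1/732.95 = -0.417627…
%ΔIncome = (27610 − 31480)/[( 31480 + 27610)/2] = -3870/29545 = -0.130986…
E_income = (-306.1/732.95) / (-3870/29545) = 3.1883…
E_income > 1 ⇒ normal good, luxury.

3.19; luxury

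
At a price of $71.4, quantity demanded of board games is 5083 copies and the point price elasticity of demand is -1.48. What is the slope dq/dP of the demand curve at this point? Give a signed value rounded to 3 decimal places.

-105.362

Ed = (dq/dP)·(P/q) ⇒ dq/dP = Ed·q/P = (-1.48)·5083/71.4 = -105.36190…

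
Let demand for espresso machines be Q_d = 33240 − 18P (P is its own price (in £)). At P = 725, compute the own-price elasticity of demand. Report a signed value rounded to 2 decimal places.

-0.65

At the given values, Q_d = 33240 − 18(725) = 20190.
∂Q_d/∂P = −18.
E = (-18) × (725/20190) = -0.6463…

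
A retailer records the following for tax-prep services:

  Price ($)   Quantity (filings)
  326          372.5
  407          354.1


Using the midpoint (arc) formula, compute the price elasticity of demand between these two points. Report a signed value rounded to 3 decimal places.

-0.229

%ΔQ = (354.1 − 372.5) / [(372.5 + 354.1)/2] = -18.4/363.3 = -0.050646…
%ΔP = (407 − 326) / [(326 + 407)/2] = 81/366.5 = 0.221009…
Arc Ed = %ΔQ / %ΔP = (-18.4/363.3) / (81/366.5) = -0.22916…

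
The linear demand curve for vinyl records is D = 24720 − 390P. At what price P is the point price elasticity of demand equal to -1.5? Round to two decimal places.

Ed = −390P/(24720 − 390P). Set this equal to -1.5:
390P = 1.5·(24720 − 390P) ⇒ 390P(1 + 1.5) = 1.5·24720
P = 1.5·24720 / (390·2.5) = 38.0307…

38.03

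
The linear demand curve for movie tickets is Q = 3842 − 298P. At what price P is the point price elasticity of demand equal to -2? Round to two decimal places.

Ed = −298P/(3842 − 298P). Set this equal to -2:
298P = 2·(3842 − 298P) ⇒ 298P(1 + 2) = 2·3842
P = 2·3842 / (298·3) = 8.5950…

8.60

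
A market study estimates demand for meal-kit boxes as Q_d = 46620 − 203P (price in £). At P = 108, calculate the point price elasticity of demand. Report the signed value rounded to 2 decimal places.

-0.89

dQ_d/dP = −203. At P = 108, Q_d = 46620 − 203(108) = 24696.
Ed = (dQ_d/dP)·(P/Q_d) = −203 × (108/24696) = -0.8877…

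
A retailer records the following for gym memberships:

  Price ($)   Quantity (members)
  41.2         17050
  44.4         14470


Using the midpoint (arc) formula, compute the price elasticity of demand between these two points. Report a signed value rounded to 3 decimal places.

%ΔQ = (14470 − 17050) / [(17050 + 14470)/2] = -2580/15760 = -0.163705…
%ΔP = (44.4 − 41.2) / [(41.2 + 44.4)/2] = 3.2/42.8 = 0.074766…
Arc Ed = %ΔQ / %ΔP = (-2580/15760) / (3.2/42.8) = -2.18956…

-2.190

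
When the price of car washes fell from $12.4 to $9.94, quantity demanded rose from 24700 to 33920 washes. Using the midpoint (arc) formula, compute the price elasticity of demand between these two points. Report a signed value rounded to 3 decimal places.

-1.428

%ΔQ = (33920 − 24700) / [(24700 + 33920)/2] = 9220/29310 = 0.314568…
%ΔP = (9.94 − 12.4) / [(12.4 + 9.94)/2] = -2.46/11.17 = -0.220232…
Arc Ed = %ΔQ / %ΔP = (9220/29310) / (-2.46/11.17) = -1.42834…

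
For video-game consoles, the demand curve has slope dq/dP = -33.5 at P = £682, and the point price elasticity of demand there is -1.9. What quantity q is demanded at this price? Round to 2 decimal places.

12024.74

Ed = (dq/dP)·(P/q) ⇒ q = (dq/dP)·P/Ed = (-33.5)·682/(-1.9) = 12024.7368…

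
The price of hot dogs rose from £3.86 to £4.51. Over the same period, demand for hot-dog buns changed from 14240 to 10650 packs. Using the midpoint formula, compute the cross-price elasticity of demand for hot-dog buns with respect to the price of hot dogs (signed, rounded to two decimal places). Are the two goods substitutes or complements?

%ΔQ_{hot-dog buns} = (10650 − 14240)/avg = -3590/12445 = -0.288469…
%ΔP_{hot dogs} = (4.51 − 3.86)/avg = 0.65/4.185 = 0.155316…
E_cross = (-3590/12445) / (0.65/4.185) = -1.8572…
E_cross < 0 ⇒ the goods are complements.

-1.86; complements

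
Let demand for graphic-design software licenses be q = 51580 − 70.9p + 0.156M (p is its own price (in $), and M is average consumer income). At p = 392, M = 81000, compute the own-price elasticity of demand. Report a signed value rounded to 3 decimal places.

-0.763

At the given values, q = 51580 − 70.9(392) + 0.156(81000) = 36423.2.
∂q/∂p = −70.9.
E = (-70.9) × (392/36423.2) = -0.76305…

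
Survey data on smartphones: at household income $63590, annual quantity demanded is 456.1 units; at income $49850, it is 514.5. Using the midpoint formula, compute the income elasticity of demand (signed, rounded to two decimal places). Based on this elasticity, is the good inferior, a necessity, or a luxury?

-0.50; inferior

%ΔQ = (514.5 − 456.1)/[( 456.1 + 514.5)/2] = 58.4/485.3 = 0.120337…
%ΔIncome = (49850 − 63590)/[( 63590 + 49850)/2] = -13740/56720 = -0.242242…
E_income = (58.4/485.3) / (-13740/56720) = -0.4967…
E_income < 0 ⇒ inferior good.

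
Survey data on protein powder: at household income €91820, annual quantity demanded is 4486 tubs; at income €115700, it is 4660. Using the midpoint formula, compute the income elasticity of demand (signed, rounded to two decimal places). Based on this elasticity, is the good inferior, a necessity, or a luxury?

%ΔQ = (4660 − 4486)/[( 4486 + 4660)/2] = 174/4573 = 0.038049…
%ΔIncome = (115700 − 91820)/[( 91820 + 115700)/2] = 23880/103760 = 0.230146…
E_income = (174/4573) / (23880/103760) = 0.1653…
0 < E_income < 1 ⇒ normal good, necessity.

0.17; necessity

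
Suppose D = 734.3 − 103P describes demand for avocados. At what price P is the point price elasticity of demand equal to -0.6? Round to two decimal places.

Ed = −103P/(734.3 − 103P). Set this equal to -0.6:
103P = 0.6·(734.3 − 103P) ⇒ 103P(1 + 0.6) = 0.6·734.3
P = 0.6·734.3 / (103·1.6) = 2.6734…

2.67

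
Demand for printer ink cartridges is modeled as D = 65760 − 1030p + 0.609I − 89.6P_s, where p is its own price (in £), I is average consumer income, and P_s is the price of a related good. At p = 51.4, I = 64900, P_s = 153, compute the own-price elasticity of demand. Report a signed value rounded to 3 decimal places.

-1.370

At the given values, D = 65760 − 1030(51.4) + 0.609(64900) − 89.6(153) = 38633.3.
∂D/∂p = −1030.
E = (-1030) × (51.4/38633.3) = -1.37037…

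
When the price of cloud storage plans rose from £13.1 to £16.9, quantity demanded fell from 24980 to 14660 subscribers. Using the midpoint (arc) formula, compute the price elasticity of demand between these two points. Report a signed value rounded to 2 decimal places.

-2.06

%ΔQ = (14660 − 24980) / [(24980 + 14660)/2] = -10320/19820 = -0.520686…
%ΔP = (16.9 − 13.1) / [(13.1 + 16.9)/2] = 3.8/15 = 0.253333…
Arc Ed = %ΔQ / %ΔP = (-10320/19820) / (3.8/15) = -2.0553…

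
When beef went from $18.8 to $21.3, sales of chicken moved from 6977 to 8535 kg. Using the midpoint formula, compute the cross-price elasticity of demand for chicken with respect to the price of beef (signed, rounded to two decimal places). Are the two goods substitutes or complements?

%ΔQ_{chicken} = (8535 − 6977)/avg = 1558/7756 = 0.200876…
%ΔP_{beef} = (21.3 − 18.8)/avg = 2.5/20.05 = 0.124688…
E_cross = (1558/7756) / (2.5/20.05) = 1.6110…
E_cross > 0 ⇒ the goods are substitutes.

1.61; substitutes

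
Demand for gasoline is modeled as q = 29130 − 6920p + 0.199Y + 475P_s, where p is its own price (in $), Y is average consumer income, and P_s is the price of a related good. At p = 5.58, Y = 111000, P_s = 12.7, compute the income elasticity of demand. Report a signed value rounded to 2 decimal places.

1.19

At the given values, q = 29130 − 6920(5.58) + 0.199(111000) + 475(12.7) = 18637.9.
∂q/∂Y = 0.199.
E = (0.199) × (111000/18637.9) = 1.1851…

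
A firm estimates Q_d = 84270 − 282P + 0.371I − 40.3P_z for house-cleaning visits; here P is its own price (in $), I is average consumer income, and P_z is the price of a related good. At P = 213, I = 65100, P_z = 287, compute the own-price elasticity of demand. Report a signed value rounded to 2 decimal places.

At the given values, Q_d = 84270 − 282(213) + 0.371(65100) − 40.3(287) = 36790.
∂Q_d/∂P = −282.
E = (-282) × (213/36790) = -1.6326…

-1.63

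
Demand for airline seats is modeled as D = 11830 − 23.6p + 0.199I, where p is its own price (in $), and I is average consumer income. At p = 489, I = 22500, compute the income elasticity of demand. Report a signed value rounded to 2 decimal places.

0.94

At the given values, D = 11830 − 23.6(489) + 0.199(22500) = 4767.1.
∂D/∂I = 0.199.
E = (0.199) × (22500/4767.1) = 0.9392…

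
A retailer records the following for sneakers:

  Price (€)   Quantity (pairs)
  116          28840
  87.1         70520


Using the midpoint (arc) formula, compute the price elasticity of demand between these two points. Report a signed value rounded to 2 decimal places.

-2.95

%ΔQ = (70520 − 28840) / [(28840 + 70520)/2] = 41680/49680 = 0.838969…
%ΔP = (87.1 − 116) / [(116 + 87.1)/2] = -28.9/101.55 = -0.284588…
Arc Ed = %ΔQ / %ΔP = (41680/49680) / (-28.9/101.55) = -2.9480…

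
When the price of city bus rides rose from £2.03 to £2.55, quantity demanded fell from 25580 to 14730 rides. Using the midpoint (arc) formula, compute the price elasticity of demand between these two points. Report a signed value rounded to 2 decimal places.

-2.37

%ΔQ = (14730 − 25580) / [(25580 + 14730)/2] = -10850/20155 = -0.538327…
%ΔP = (2.55 − 2.03) / [(2.03 + 2.55)/2] = 0.52/2.29 = 0.227074…
Arc Ed = %ΔQ / %ΔP = (-10850/20155) / (0.52/2.29) = -2.3707…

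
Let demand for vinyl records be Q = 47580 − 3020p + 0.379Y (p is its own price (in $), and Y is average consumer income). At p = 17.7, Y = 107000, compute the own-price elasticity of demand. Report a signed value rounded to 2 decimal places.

-1.54

At the given values, Q = 47580 − 3020(17.7) + 0.379(107000) = 34679.
∂Q/∂p = −3020.
E = (-3020) × (17.7/34679) = -1.5413…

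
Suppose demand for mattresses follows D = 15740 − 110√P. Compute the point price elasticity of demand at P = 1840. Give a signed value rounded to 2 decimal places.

dD/dP = −110/(2√P) = -1.28219. At P = 1840, D = 11021.5.
Ed = (dD/dP)·(P/D) = (-1.28219) × (1840/11021.5) = -0.2140…

-0.21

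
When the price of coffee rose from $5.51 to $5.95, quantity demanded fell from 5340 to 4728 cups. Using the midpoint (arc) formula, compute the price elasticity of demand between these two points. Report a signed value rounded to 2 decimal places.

-1.58

%ΔQ = (4728 − 5340) / [(5340 + 4728)/2] = -612/5034 = -0.121573…
%ΔP = (5.95 − 5.51) / [(5.51 + 5.95)/2] = 0.44/5.73 = 0.076788…
Arc Ed = %ΔQ / %ΔP = (-612/5034) / (0.44/5.73) = -1.5832…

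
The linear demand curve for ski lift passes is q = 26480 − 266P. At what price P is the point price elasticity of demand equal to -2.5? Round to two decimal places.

Ed = −266P/(26480 − 266P). Set this equal to -2.5:
266P = 2.5·(26480 − 266P) ⇒ 266P(1 + 2.5) = 2.5·26480
P = 2.5·26480 / (266·3.5) = 71.1063…

71.11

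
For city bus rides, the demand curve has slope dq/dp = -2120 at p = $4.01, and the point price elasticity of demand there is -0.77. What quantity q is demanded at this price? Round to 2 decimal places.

11040.52

Ed = (dq/dp)·(p/q) ⇒ q = (dq/dp)·p/Ed = (-2120)·4.01/(-0.77) = 11040.5194…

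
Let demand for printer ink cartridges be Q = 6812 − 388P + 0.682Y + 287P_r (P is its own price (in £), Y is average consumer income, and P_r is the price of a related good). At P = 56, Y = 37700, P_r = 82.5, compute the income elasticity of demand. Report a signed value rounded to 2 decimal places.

0.75

At the given values, Q = 6812 − 388(56) + 0.682(37700) + 287(82.5) = 34472.9.
∂Q/∂Y = 0.682.
E = (0.682) × (37700/34472.9) = 0.7458…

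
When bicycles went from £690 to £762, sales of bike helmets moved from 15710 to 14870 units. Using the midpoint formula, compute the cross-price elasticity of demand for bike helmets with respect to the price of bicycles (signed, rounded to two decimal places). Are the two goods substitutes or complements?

-0.55; complements

%ΔQ_{bike helmets} = (14870 − 15710)/avg = -840/15290 = -0.054937…
%ΔP_{bicycles} = (762 − 690)/avg = 72/726 = 0.099173…
E_cross = (-840/15290) / (72/726) = -0.5539…
E_cross < 0 ⇒ the goods are complements.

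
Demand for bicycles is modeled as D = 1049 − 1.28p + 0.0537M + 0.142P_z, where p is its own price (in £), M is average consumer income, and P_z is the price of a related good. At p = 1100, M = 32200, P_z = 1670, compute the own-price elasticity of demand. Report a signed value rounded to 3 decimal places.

-0.876

At the given values, D = 1049 − 1.28(1100) + 0.0537(32200) + 0.142(1670) = 1607.28.
∂D/∂p = −1.28.
E = (-1.28) × (1100/1607.28) = -0.87601…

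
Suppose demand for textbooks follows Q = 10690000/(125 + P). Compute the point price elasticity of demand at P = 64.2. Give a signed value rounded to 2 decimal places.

dQ/dP = −10690000/(125 + P)² = -298.631. At P = 64.2, Q = 56501.1.
Ed = (dQ/dP)·(P/Q) = (-298.631) × (64.2/56501.1) = -0.3393…

-0.34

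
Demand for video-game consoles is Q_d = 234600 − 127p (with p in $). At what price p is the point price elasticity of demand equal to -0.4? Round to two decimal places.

527.78

Ed = −127p/(234600 − 127p). Set this equal to -0.4:
127p = 0.4·(234600 − 127p) ⇒ 127p(1 + 0.4) = 0.4·234600
p = 0.4·234600 / (127·1.4) = 527.7840…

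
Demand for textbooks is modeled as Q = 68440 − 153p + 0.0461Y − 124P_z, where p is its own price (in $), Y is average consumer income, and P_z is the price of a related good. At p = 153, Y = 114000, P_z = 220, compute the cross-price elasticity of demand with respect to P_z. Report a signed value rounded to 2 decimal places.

-1.19

At the given values, Q = 68440 − 153(153) + 0.0461(114000) − 124(220) = 23006.4.
∂Q/∂P_z = -124.
E = (-124) × (220/23006.4) = -1.1857…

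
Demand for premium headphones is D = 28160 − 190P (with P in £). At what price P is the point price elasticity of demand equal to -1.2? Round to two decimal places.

Ed = −190P/(28160 − 190P). Set this equal to -1.2:
190P = 1.2·(28160 − 190P) ⇒ 190P(1 + 1.2) = 1.2·28160
P = 1.2·28160 / (190·2.2) = 80.8421…

80.84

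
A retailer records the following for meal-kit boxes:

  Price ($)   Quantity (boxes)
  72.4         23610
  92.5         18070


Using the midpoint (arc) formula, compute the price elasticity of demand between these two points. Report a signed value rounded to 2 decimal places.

%ΔQ = (18070 − 23610) / [(23610 + 18070)/2] = -5540/20840 = -0.265834…
%ΔP = (92.5 − 72.4) / [(72.4 + 92.5)/2] = 20.1/82.45 = 0.243784…
Arc Ed = %ΔQ / %ΔP = (-5540/20840) / (20.1/82.45) = -1.0904…

-1.09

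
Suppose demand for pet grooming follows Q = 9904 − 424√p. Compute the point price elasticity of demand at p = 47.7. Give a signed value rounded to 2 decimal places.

dQ/dp = −424/(2√p) = -30.6956. At p = 47.7, Q = 6975.64.
Ed = (dQ/dp)·(p/Q) = (-30.6956) × (47.7/6975.64) = -0.2098…

-0.21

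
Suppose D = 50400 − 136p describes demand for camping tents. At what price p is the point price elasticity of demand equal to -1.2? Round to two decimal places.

202.14

Ed = −136p/(50400 − 136p). Set this equal to -1.2:
136p = 1.2·(50400 − 136p) ⇒ 136p(1 + 1.2) = 1.2·50400
p = 1.2·50400 / (136·2.2) = 202.1390…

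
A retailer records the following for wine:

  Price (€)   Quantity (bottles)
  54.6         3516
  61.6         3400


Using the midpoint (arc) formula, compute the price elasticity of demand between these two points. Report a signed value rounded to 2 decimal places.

%ΔQ = (3400 − 3516) / [(3516 + 3400)/2] = -116/3458 = -0.033545…
%ΔP = (61.6 − 54.6) / [(54.6 + 61.6)/2] = 7/58.1 = 0.120481…
Arc Ed = %ΔQ / %ΔP = (-116/3458) / (7/58.1) = -0.2784…

-0.28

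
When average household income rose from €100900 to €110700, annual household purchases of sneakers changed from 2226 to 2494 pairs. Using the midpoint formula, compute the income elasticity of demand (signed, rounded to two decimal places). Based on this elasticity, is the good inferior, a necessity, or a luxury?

1.23; luxury

%ΔQ = (2494 − 2226)/[( 2226 + 2494)/2] = 268/2360 = 0.113559…
%ΔIncome = (110700 − 100900)/[( 100900 + 110700)/2] = 9800/105800 = 0.092627…
E_income = (268/2360) / (9800/105800) = 1.2259…
E_income > 1 ⇒ normal good, luxury.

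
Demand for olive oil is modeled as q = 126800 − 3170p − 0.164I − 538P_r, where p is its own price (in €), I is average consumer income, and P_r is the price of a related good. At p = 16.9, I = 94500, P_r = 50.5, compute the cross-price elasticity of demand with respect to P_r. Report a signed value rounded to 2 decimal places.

At the given values, q = 126800 − 3170(16.9) − 0.164(94500) − 538(50.5) = 30560.
∂q/∂P_r = -538.
E = (-538) × (50.5/30560) = -0.8890…

-0.89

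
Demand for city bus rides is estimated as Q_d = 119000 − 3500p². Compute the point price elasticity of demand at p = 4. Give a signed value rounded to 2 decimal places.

-1.78

dQ_d/dp = −2·3500·p = -28000. At p = 4, Q_d = 63000.
Ed = (dQ_d/dp)·(p/Q_d) = (-28000) × (4/63000) = -1.7777…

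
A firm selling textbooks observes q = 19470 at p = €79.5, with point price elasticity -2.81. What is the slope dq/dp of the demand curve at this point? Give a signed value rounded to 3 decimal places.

Ed = (dq/dp)·(p/q) ⇒ dq/dp = Ed·q/p = (-2.81)·19470/79.5 = -688.18490…

-688.185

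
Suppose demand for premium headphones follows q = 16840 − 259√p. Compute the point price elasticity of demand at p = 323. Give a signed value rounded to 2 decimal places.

dq/dp = −259/(2√p) = -7.20557. At p = 323, q = 12185.2.
Ed = (dq/dp)·(p/q) = (-7.20557) × (323/12185.2) = -0.1910…

-0.19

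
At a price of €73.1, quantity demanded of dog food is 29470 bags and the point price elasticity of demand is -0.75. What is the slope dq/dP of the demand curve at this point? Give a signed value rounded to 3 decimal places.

Ed = (dq/dP)·(P/q) ⇒ dq/dP = Ed·q/P = (-0.75)·29470/73.1 = -302.35978…

-302.360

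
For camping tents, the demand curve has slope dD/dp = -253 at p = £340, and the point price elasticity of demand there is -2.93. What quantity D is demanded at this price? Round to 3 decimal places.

Ed = (dD/dp)·(p/D) ⇒ D = (dD/dp)·p/Ed = (-253)·340/(-2.93) = 29358.36177…

29358.362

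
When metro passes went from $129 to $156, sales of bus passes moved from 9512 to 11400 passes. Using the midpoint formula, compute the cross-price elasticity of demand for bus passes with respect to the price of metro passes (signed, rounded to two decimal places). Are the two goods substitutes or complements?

%ΔQ_{bus passes} = (11400 − 9512)/avg = 1888/10456 = 0.180566…
%ΔP_{metro passes} = (156 − 129)/avg = 27/142.5 = 0.189473…
E_cross = (1888/10456) / (27/142.5) = 0.9529…
E_cross > 0 ⇒ the goods are substitutes.

0.95; substitutes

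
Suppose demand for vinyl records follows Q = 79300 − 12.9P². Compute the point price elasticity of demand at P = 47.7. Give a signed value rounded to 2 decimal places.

dQ/dP = −2·12.9·P = -1230.66. At P = 47.7, Q = 49948.759.
Ed = (dQ/dP)·(P/Q) = (-1230.66) × (47.7/49948.759) = -1.1752…

-1.18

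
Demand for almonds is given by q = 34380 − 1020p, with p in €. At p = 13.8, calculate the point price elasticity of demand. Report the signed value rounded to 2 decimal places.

-0.69

dq/dp = −1020. At p = 13.8, q = 34380 − 1020(13.8) = 20304.
Ed = (dq/dp)·(p/q) = −1020 × (13.8/20304) = -0.6932…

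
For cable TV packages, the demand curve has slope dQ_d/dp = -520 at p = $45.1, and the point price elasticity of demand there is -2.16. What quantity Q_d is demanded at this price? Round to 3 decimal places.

Ed = (dQ_d/dp)·(p/Q_d) ⇒ Q_d = (dQ_d/dp)·p/Ed = (-520)·45.1/(-2.16) = 10857.40740…

10857.407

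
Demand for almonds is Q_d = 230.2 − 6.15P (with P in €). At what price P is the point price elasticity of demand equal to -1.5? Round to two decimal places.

Ed = −6.15P/(230.2 − 6.15P). Set this equal to -1.5:
6.15P = 1.5·(230.2 − 6.15P) ⇒ 6.15P(1 + 1.5) = 1.5·230.2
P = 1.5·230.2 / (6.15·2.5) = 22.4585…

22.46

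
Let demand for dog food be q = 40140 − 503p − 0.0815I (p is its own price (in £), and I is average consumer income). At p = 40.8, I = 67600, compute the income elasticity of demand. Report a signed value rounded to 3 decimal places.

-0.391

At the given values, q = 40140 − 503(40.8) − 0.0815(67600) = 14108.2.
∂q/∂I = -0.0815.
E = (-0.0815) × (67600/14108.2) = -0.39051…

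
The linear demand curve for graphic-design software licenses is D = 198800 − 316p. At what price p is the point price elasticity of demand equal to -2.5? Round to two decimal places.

449.37

Ed = −316p/(198800 − 316p). Set this equal to -2.5:
316p = 2.5·(198800 − 316p) ⇒ 316p(1 + 2.5) = 2.5·198800
p = 2.5·198800 / (316·3.5) = 449.3670…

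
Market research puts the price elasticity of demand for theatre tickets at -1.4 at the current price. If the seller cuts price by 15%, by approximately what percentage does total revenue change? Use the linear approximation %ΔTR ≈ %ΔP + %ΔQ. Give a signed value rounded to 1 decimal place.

+6.0%

%ΔQ ≈ Ed × %ΔP = (-1.4) × (-15%) = +21.0000%
%ΔTR ≈ %ΔP + %ΔQ = (-15%) + (+21.0000%) = +6.0000%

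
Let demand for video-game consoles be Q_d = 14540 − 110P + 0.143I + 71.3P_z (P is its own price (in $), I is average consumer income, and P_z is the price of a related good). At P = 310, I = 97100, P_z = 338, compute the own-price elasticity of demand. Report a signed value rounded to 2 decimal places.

At the given values, Q_d = 14540 − 110(310) + 0.143(97100) + 71.3(338) = 18424.7.
∂Q_d/∂P = −110.
E = (-110) × (310/18424.7) = -1.8507…

-1.85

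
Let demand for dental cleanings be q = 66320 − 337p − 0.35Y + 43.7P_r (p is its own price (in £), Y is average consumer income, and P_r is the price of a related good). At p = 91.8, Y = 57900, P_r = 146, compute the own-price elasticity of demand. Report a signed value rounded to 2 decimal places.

-1.44

At the given values, q = 66320 − 337(91.8) − 0.35(57900) + 43.7(146) = 21498.6.
∂q/∂p = −337.
E = (-337) × (91.8/21498.6) = -1.4390…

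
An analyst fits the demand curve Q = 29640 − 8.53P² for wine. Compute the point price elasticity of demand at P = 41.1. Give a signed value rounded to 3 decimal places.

dQ/dP = −2·8.53·P = -701.166. At P = 41.1, Q = 15231.0387.
Ed = (dQ/dP)·(P/Q) = (-701.166) × (41.1/15231.0387) = -1.89205…

-1.892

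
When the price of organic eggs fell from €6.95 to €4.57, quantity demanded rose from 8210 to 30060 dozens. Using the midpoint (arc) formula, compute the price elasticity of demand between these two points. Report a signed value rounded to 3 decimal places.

%ΔQ = (30060 − 8210) / [(8210 + 30060)/2] = 21850/19135 = 1.141886…
%ΔP = (4.57 − 6.95) / [(6.95 + 4.57)/2] = -2.38/5.76 = -0.413194…
Arc Ed = %ΔQ / %ΔP = (21850/19135) / (-2.38/5.76) = -2.76355…

-2.764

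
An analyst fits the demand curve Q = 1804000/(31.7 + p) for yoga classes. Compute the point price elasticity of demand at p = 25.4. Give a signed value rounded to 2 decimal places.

dQ/dp = −1804000/(31.7 + p)² = -553.305. At p = 25.4, Q = 31593.7.
Ed = (dQ/dp)·(p/Q) = (-553.305) × (25.4/31593.7) = -0.4448…

-0.44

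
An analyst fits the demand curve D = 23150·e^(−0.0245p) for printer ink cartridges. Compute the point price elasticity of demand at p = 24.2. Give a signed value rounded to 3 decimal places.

-0.593

dD/dp = −0.0245·D = -313.49. At p = 24.2, D = 12795.5.
Ed = (dD/dp)·(p/D) = (-313.49) × (24.2/12795.5) = -0.5929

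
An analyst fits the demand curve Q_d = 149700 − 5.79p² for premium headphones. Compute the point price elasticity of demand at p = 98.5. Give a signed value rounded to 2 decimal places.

-1.20

dQ_d/dp = −2·5.79·p = -1140.63. At p = 98.5, Q_d = 93523.9725.
Ed = (dQ_d/dp)·(p/Q_d) = (-1140.63) × (98.5/93523.9725) = -1.2013…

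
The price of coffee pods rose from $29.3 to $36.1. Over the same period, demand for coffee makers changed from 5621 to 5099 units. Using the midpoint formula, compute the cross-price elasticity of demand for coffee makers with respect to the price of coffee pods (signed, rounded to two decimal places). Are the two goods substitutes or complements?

%ΔQ_{coffee makers} = (5099 − 5621)/avg = -522/5360 = -0.097388…
%ΔP_{coffee pods} = (36.1 − 29.3)/avg = 6.8/32.7 = 0.207951…
E_cross = (-522/5360) / (6.8/32.7) = -0.4683…
E_cross < 0 ⇒ the goods are complements.

-0.47; complements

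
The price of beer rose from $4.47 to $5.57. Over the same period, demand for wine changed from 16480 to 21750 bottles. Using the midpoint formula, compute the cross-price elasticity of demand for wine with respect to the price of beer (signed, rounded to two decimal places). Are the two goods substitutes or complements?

%ΔQ_{wine} = (21750 − 16480)/avg = 5270/19115 = 0.275699…
%ΔP_{beer} = (5.57 − 4.47)/avg = 1.1/5.02 = 0.219123…
E_cross = (5270/19115) / (1.1/5.02) = 1.2581…
E_cross > 0 ⇒ the goods are substitutes.

1.26; substitutes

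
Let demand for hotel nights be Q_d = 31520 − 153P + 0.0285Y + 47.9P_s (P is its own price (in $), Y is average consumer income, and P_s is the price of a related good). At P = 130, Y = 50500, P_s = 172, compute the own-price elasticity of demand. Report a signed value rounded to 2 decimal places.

At the given values, Q_d = 31520 − 153(130) + 0.0285(50500) + 47.9(172) = 21308.05.
∂Q_d/∂P = −153.
E = (-153) × (130/21308.05) = -0.9334…

-0.93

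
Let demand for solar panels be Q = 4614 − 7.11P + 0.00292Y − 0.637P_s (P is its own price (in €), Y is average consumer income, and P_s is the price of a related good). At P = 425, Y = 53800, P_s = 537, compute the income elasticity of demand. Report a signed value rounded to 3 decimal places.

At the given values, Q = 4614 − 7.11(425) + 0.00292(53800) − 0.637(537) = 1407.277.
∂Q/∂Y = 0.00292.
E = (0.00292) × (53800/1407.277) = 0.11163…

0.112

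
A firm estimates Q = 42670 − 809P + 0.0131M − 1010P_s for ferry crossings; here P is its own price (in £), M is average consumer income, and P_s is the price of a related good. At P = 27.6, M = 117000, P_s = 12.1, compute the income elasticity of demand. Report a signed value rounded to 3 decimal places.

At the given values, Q = 42670 − 809(27.6) + 0.0131(117000) − 1010(12.1) = 9653.3.
∂Q/∂M = 0.0131.
E = (0.0131) × (117000/9653.3) = 0.15877…

0.159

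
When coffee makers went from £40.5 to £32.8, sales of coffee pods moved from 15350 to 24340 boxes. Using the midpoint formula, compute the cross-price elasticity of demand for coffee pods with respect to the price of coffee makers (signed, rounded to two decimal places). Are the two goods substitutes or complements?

%ΔQ_{coffee pods} = (24340 − 15350)/avg = 8990/19845 = 0.453010…
%ΔP_{coffee makers} = (32.8 − 40.5)/avg = -7.7/36.65 = -0.210095…
E_cross = (8990/19845) / (-7.7/36.65) = -2.1562…
E_cross < 0 ⇒ the goods are complements.

-2.16; complements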